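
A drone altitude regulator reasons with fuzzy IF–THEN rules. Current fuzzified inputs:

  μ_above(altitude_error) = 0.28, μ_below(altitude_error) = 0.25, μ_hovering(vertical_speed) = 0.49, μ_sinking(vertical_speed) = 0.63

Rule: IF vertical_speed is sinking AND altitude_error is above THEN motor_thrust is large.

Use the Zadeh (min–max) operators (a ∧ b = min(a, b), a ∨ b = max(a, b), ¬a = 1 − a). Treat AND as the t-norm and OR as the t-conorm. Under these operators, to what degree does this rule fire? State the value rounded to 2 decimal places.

firing strength: sinking=0.63, above=0.28; AND[min(a, b)] → w = 0.28

0.28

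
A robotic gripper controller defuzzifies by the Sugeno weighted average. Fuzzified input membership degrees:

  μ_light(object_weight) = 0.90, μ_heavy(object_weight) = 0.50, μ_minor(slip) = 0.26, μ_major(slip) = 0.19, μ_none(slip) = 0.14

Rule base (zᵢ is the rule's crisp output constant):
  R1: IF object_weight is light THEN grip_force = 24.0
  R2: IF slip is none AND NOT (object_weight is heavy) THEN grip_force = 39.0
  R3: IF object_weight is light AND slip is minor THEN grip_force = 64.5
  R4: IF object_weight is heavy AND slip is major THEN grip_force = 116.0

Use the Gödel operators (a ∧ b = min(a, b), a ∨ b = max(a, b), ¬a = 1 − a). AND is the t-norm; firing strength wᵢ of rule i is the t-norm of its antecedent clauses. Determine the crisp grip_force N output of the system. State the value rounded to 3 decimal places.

R1 (z=24.0): light=0.90 → w = 0.90
R2 (z=39.0): none=0.14, ¬heavy=1−0.50=0.50; AND[min(a, b)] → w = 0.14
R3 (z=64.5): light=0.90, minor=0.26; AND[min(a, b)] → w = 0.26
R4 (z=116.0): heavy=0.50, major=0.19; AND[min(a, b)] → w = 0.19
Weighted average = (0.90·24.0 + 0.14·39.0 + 0.26·64.5 + 0.19·116.0) / (0.90 + 0.14 + 0.26 + 0.19)
  = 65.8700 / 1.4900 = 44.208

44.208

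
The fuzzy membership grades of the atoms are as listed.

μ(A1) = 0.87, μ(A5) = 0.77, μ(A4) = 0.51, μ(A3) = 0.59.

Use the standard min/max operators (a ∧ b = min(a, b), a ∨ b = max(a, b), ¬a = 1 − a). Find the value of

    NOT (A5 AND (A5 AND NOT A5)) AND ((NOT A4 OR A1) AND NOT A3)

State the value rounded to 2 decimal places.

NOT A5 = 1 − 0.77 = 0.23
A5 AND NOT A5 = min(a, b) on (0.77, 0.23) = 0.23
A5 AND (A5 AND NOT A5) = min(a, b) on (0.77, 0.23) = 0.23
NOT (A5 AND (A5 AND NOT A5)) = 1 − 0.23 = 0.77
NOT A4 = 1 − 0.51 = 0.49
NOT A4 OR A1 = max(a, b) on (0.49, 0.87) = 0.87
NOT A3 = 1 − 0.59 = 0.41
(NOT A4 OR A1) AND NOT A3 = min(a, b) on (0.87, 0.41) = 0.41
NOT (A5 AND (A5 AND NOT A5)) AND ((NOT A4 OR A1) AND NOT A3) = min(a, b) on (0.77, 0.41) = 0.41

0.41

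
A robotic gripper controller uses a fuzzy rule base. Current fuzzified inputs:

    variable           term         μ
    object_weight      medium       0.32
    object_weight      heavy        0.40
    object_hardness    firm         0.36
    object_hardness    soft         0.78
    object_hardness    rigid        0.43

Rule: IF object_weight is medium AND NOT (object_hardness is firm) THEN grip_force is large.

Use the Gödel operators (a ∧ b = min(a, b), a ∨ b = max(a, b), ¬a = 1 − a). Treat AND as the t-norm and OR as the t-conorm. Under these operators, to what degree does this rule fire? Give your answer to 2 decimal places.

0.32

firing strength: medium=0.32, ¬firm=1−0.36=0.64; AND[min(a, b)] → w = 0.32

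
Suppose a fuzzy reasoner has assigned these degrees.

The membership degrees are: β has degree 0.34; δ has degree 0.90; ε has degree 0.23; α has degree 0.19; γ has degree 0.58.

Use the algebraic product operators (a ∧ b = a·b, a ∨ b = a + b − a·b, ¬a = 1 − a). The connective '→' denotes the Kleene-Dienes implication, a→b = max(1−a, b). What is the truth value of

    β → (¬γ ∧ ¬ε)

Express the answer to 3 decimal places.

¬γ = 1 − 0.5800 = 0.4200
¬ε = 1 − 0.2300 = 0.7700
¬γ ∧ ¬ε = a·b on (0.4200, 0.7700) = 0.3234
β → (¬γ ∧ ¬ε)  [Kleene-Dienes: max(1−a, b)] with a=0.3400, b=0.3234 → 0.6600

0.660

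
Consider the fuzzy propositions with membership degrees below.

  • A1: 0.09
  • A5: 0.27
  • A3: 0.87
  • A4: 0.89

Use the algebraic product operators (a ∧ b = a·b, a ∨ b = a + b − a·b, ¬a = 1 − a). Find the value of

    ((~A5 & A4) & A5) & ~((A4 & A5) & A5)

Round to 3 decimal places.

0.164

~A5 = 1 − 0.2700 = 0.7300
~A5 & A4 = a·b on (0.7300, 0.8900) = 0.6497
(~A5 & A4) & A5 = a·b on (0.6497, 0.2700) = 0.1754
A4 & A5 = a·b on (0.8900, 0.2700) = 0.2403
(A4 & A5) & A5 = a·b on (0.2403, 0.2700) = 0.0649
~((A4 & A5) & A5) = 1 − 0.0649 = 0.9351
((~A5 & A4) & A5) & ~((A4 & A5) & A5) = a·b on (0.1754, 0.9351) = 0.1640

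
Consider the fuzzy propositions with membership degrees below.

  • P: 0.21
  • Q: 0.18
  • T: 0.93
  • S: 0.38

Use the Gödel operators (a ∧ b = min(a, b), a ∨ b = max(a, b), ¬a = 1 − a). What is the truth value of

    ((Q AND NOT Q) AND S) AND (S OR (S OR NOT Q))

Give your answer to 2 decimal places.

0.18

NOT Q = 1 − 0.18 = 0.82
Q AND NOT Q = min(a, b) on (0.18, 0.82) = 0.18
(Q AND NOT Q) AND S = min(a, b) on (0.18, 0.38) = 0.18
NOT Q = 1 − 0.18 = 0.82
S OR NOT Q = max(a, b) on (0.38, 0.82) = 0.82
S OR (S OR NOT Q) = max(a, b) on (0.38, 0.82) = 0.82
((Q AND NOT Q) AND S) AND (S OR (S OR NOT Q)) = min(a, b) on (0.18, 0.82) = 0.18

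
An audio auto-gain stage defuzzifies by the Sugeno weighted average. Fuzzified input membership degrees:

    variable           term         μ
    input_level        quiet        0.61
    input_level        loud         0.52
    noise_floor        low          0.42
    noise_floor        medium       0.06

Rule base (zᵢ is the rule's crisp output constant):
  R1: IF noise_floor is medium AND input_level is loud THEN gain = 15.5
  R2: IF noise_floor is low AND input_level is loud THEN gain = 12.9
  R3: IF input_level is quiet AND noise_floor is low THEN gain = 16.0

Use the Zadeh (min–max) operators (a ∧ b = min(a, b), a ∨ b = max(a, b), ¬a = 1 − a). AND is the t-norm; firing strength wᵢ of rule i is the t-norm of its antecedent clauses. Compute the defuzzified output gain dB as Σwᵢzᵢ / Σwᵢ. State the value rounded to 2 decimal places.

R1 (z=15.5): medium=0.06, loud=0.52; AND[min(a, b)] → w = 0.06
R2 (z=12.9): low=0.42, loud=0.52; AND[min(a, b)] → w = 0.42
R3 (z=16.0): quiet=0.61, low=0.42; AND[min(a, b)] → w = 0.42
Weighted average = (0.06·15.5 + 0.42·12.9 + 0.42·16.0) / (0.06 + 0.42 + 0.42)
  = 13.0680 / 0.9000 = 14.52

14.52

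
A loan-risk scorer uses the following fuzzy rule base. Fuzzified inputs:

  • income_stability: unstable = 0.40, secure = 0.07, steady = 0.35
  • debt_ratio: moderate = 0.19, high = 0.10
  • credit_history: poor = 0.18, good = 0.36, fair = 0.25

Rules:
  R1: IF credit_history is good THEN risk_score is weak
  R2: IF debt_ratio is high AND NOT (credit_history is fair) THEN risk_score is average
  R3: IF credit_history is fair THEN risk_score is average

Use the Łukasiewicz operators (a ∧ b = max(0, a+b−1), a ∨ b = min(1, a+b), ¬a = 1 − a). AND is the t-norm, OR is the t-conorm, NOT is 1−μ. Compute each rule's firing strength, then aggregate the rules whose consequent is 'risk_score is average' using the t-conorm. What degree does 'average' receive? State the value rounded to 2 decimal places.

R1: good=0.36 → w = 0.36
R2: high=0.10, ¬fair=1−0.25=0.75; AND[max(0, a+b−1)] → w = 0.00
R3: fair=0.25 → w = 0.25
Rules with consequent 'average': {R2, R3} → strengths 0.00, 0.25
Aggregate via t-conorm [min(1, a+b)]: 0.25

0.25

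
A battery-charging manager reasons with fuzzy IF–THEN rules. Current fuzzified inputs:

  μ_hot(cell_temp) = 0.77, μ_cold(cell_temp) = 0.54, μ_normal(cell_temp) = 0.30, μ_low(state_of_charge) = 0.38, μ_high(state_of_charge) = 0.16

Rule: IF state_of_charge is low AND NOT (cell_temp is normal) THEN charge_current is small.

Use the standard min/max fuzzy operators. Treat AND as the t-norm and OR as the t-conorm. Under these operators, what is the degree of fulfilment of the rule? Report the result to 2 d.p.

0.38

firing strength: low=0.38, ¬normal=1−0.30=0.70; AND[min(a, b)] → w = 0.38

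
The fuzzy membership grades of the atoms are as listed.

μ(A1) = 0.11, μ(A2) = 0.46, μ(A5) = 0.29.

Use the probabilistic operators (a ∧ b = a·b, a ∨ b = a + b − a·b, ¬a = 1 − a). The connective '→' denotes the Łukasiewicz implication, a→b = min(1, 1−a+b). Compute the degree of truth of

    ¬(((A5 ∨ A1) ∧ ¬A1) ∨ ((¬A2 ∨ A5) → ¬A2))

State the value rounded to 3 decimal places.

A5 ∨ A1 = a + b − a·b on (0.2900, 0.1100) = 0.3681
¬A1 = 1 − 0.1100 = 0.8900
(A5 ∨ A1) ∧ ¬A1 = a·b on (0.3681, 0.8900) = 0.3276
¬A2 = 1 − 0.4600 = 0.5400
¬A2 ∨ A5 = a + b − a·b on (0.5400, 0.2900) = 0.6734
¬A2 = 1 − 0.4600 = 0.5400
(¬A2 ∨ A5) → ¬A2  [Łukasiewicz: min(1, 1−a+b)] with a=0.6734, b=0.5400 → 0.8666
((A5 ∨ A1) ∧ ¬A1) ∨ ((¬A2 ∨ A5) → ¬A2) = a + b − a·b on (0.3276, 0.8666) = 0.9103
¬(((A5 ∨ A1) ∧ ¬A1) ∨ ((¬A2 ∨ A5) → ¬A2)) = 1 − 0.9103 = 0.0897

0.090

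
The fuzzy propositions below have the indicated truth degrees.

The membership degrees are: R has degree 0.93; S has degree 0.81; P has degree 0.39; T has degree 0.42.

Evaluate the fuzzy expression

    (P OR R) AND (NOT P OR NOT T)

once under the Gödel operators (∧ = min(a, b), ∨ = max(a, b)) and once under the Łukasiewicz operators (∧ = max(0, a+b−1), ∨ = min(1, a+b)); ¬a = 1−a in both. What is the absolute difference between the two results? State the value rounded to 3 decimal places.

Under Gödel:
  P OR R = max(a, b) on (0.39, 0.93) = 0.93
  NOT P = 1 − 0.39 = 0.61
  NOT T = 1 − 0.42 = 0.58
  NOT P OR NOT T = max(a, b) on (0.61, 0.58) = 0.61
  (P OR R) AND (NOT P OR NOT T) = min(a, b) on (0.93, 0.61) = 0.61
  → value = 0.6100
Under Łukasiewicz:
  P OR R = min(1, a+b) on (0.39, 0.93) = 1.00
  NOT P = 1 − 0.39 = 0.61
  NOT T = 1 − 0.42 = 0.58
  NOT P OR NOT T = min(1, a+b) on (0.61, 0.58) = 1.00
  (P OR R) AND (NOT P OR NOT T) = max(0, a+b−1) on (1.00, 1.00) = 1.00
  → value = 1.0000
|0.6100 − 1.0000| = 0.390

0.390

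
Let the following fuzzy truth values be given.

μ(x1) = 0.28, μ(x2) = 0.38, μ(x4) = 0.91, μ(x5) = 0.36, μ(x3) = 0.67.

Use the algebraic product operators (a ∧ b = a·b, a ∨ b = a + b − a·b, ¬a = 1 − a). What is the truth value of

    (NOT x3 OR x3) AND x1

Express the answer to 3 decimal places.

NOT x3 = 1 − 0.6700 = 0.3300
NOT x3 OR x3 = a + b − a·b on (0.3300, 0.6700) = 0.7789
(NOT x3 OR x3) AND x1 = a·b on (0.7789, 0.2800) = 0.2181

0.218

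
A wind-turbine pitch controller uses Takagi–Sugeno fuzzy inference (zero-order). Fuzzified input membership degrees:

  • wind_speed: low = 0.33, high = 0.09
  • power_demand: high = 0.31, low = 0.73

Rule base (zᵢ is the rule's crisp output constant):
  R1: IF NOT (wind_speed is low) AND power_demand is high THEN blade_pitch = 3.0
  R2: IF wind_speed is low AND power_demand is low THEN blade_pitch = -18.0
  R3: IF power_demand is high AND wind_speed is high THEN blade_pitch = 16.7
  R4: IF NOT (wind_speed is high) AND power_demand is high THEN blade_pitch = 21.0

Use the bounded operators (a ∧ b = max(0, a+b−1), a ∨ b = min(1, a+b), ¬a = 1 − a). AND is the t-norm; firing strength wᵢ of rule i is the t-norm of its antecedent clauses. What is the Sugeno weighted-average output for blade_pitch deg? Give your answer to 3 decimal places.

12.643

R1 (z=3.0): ¬low=1−0.33=0.67, high=0.31; AND[max(0, a+b−1)] → w = 0.00
R2 (z=-18.0): low=0.33, low=0.73; AND[max(0, a+b−1)] → w = 0.06
R3 (z=16.7): high=0.31, high=0.09; AND[max(0, a+b−1)] → w = 0.00
R4 (z=21.0): ¬high=1−0.09=0.91, high=0.31; AND[max(0, a+b−1)] → w = 0.22
Weighted average = (0.00·3.0 + 0.06·-18.0 + 0.00·16.7 + 0.22·21.0) / (0.00 + 0.06 + 0.00 + 0.22)
  = 3.5400 / 0.2800 = 12.643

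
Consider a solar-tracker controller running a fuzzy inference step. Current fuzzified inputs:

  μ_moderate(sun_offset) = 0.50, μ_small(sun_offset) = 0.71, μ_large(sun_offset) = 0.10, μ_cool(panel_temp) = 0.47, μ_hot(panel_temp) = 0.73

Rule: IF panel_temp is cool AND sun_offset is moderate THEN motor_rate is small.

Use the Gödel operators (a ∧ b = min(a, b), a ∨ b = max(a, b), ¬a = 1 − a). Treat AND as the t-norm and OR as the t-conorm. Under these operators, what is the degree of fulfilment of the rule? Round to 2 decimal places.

firing strength: cool=0.47, moderate=0.50; AND[min(a, b)] → w = 0.47

0.47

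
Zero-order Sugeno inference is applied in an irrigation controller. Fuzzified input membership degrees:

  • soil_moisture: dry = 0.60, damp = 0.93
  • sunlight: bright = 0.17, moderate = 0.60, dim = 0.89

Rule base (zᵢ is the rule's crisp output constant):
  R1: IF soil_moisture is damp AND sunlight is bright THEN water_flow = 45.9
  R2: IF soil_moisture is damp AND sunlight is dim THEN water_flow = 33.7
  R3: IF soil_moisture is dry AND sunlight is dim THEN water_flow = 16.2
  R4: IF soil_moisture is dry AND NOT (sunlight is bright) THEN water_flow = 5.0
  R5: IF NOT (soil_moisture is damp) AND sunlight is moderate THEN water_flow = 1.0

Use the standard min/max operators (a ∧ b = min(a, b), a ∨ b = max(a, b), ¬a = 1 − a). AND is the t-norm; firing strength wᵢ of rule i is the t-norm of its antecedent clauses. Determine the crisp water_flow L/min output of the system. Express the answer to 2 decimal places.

21.71

R1 (z=45.9): damp=0.93, bright=0.17; AND[min(a, b)] → w = 0.17
R2 (z=33.7): damp=0.93, dim=0.89; AND[min(a, b)] → w = 0.89
R3 (z=16.2): dry=0.60, dim=0.89; AND[min(a, b)] → w = 0.60
R4 (z=5.0): dry=0.60, ¬bright=1−0.17=0.83; AND[min(a, b)] → w = 0.60
R5 (z=1.0): ¬damp=1−0.93=0.07, moderate=0.60; AND[min(a, b)] → w = 0.07
Weighted average = (0.17·45.9 + 0.89·33.7 + 0.60·16.2 + 0.60·5.0 + 0.07·1.0) / (0.17 + 0.89 + 0.60 + 0.60 + 0.07)
  = 50.5860 / 2.3300 = 21.71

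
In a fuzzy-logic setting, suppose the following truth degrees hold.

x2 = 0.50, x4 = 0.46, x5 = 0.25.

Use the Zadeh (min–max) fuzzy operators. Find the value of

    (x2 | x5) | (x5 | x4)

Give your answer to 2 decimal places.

x2 | x5 = max(a, b) on (0.50, 0.25) = 0.50
x5 | x4 = max(a, b) on (0.25, 0.46) = 0.46
(x2 | x5) | (x5 | x4) = max(a, b) on (0.50, 0.46) = 0.50

0.50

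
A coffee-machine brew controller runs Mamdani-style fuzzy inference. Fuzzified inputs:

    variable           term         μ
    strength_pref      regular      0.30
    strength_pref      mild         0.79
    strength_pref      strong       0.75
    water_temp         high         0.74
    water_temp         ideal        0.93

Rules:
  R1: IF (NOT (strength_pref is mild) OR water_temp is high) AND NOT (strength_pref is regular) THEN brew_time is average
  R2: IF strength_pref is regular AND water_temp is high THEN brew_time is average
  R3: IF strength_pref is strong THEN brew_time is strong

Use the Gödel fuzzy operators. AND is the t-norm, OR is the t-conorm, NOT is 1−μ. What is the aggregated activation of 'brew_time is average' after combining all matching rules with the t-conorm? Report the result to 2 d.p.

R1: (¬mild=1−0.79=0.21 OR high=0.74) = 0.74; AND[min(a, b)] with ¬regular=1−0.30=0.70 → w = 0.70
R2: regular=0.30, high=0.74; AND[min(a, b)] → w = 0.30
R3: strong=0.75 → w = 0.75
Rules with consequent 'average': {R1, R2} → strengths 0.70, 0.30
Aggregate via t-conorm [max(a, b)]: 0.70

0.70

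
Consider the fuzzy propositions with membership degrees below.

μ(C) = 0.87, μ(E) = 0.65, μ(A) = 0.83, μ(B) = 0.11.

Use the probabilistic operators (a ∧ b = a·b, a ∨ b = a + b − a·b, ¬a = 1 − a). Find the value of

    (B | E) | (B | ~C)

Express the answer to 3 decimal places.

B | E = a + b − a·b on (0.1100, 0.6500) = 0.6885
~C = 1 − 0.8700 = 0.1300
B | ~C = a + b − a·b on (0.1100, 0.1300) = 0.2257
(B | E) | (B | ~C) = a + b − a·b on (0.6885, 0.2257) = 0.7588

0.759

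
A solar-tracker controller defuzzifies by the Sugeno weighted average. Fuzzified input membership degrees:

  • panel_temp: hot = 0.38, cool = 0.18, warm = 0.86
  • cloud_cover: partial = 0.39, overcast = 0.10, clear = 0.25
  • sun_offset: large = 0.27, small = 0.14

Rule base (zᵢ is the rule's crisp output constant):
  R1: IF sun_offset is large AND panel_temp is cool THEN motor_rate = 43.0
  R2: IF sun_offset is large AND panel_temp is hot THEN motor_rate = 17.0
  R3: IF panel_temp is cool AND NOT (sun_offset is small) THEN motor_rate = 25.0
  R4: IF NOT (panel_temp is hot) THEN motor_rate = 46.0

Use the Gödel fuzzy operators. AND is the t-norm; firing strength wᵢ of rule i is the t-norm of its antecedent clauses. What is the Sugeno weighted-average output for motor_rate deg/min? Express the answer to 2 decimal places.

36.28

R1 (z=43.0): large=0.27, cool=0.18; AND[min(a, b)] → w = 0.18
R2 (z=17.0): large=0.27, hot=0.38; AND[min(a, b)] → w = 0.27
R3 (z=25.0): cool=0.18, ¬small=1−0.14=0.86; AND[min(a, b)] → w = 0.18
R4 (z=46.0): ¬hot=1−0.38=0.62 → w = 0.62
Weighted average = (0.18·43.0 + 0.27·17.0 + 0.18·25.0 + 0.62·46.0) / (0.18 + 0.27 + 0.18 + 0.62)
  = 45.3500 / 1.2500 = 36.28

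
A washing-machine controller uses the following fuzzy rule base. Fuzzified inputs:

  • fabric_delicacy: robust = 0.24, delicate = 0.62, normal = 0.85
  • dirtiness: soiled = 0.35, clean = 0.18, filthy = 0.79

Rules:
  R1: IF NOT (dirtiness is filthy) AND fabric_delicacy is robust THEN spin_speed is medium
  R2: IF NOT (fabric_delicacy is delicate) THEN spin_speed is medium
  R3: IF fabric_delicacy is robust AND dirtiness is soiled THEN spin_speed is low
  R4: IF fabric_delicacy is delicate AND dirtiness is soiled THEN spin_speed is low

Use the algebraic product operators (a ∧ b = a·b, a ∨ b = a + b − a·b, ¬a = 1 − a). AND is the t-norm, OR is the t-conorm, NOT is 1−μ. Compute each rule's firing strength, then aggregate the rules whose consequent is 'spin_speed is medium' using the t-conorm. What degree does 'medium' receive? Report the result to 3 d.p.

R1: ¬filthy=1−0.79=0.21, robust=0.24; AND[a·b] → w = 0.0504
R2: ¬delicate=1−0.62=0.38 → w = 0.3800
R3: robust=0.24, soiled=0.35; AND[a·b] → w = 0.0840
R4: delicate=0.62, soiled=0.35; AND[a·b] → w = 0.2170
Rules with consequent 'medium': {R1, R2} → strengths 0.0504, 0.3800
Aggregate via t-conorm [a + b − a·b]: 0.4112

0.411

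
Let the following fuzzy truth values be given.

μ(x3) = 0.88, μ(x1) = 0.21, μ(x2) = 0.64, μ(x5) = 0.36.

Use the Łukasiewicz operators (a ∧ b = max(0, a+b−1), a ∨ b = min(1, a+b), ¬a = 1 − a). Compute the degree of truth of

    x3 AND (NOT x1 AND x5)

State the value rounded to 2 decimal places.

0.03

NOT x1 = 1 − 0.21 = 0.79
NOT x1 AND x5 = max(0, a+b−1) on (0.79, 0.36) = 0.15
x3 AND (NOT x1 AND x5) = max(0, a+b−1) on (0.88, 0.15) = 0.03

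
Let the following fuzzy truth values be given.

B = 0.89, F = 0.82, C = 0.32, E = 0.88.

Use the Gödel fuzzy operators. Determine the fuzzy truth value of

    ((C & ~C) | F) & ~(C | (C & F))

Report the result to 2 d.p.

0.68

~C = 1 − 0.32 = 0.68
C & ~C = min(a, b) on (0.32, 0.68) = 0.32
(C & ~C) | F = max(a, b) on (0.32, 0.82) = 0.82
C & F = min(a, b) on (0.32, 0.82) = 0.32
C | (C & F) = max(a, b) on (0.32, 0.32) = 0.32
~(C | (C & F)) = 1 − 0.32 = 0.68
((C & ~C) | F) & ~(C | (C & F)) = min(a, b) on (0.82, 0.68) = 0.68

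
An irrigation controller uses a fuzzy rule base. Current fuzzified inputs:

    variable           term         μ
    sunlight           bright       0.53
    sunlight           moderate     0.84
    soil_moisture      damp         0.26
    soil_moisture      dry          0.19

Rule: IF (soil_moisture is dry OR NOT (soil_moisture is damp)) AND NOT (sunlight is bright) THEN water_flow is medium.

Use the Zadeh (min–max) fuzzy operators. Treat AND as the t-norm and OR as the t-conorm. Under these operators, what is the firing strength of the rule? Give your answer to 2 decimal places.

firing strength: (dry=0.19 OR ¬damp=1−0.26=0.74) = 0.74; AND[min(a, b)] with ¬bright=1−0.53=0.47 → w = 0.47

0.47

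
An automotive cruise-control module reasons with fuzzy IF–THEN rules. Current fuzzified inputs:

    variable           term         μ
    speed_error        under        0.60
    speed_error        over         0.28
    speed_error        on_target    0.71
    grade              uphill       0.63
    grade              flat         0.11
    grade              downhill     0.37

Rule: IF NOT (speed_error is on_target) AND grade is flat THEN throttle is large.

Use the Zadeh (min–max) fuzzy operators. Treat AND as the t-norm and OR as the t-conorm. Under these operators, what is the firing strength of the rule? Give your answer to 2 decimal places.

firing strength: ¬on_target=1−0.71=0.29, flat=0.11; AND[min(a, b)] → w = 0.11

0.11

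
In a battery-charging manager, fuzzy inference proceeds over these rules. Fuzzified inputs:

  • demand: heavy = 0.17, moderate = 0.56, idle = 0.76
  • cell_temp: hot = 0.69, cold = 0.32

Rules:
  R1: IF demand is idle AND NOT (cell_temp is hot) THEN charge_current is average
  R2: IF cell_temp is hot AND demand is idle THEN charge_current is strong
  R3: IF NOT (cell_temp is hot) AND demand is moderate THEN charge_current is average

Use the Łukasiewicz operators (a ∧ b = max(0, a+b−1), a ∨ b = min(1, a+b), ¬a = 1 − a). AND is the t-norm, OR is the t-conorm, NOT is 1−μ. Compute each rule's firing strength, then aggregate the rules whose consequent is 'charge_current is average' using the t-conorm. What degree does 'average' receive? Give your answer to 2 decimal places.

0.07

R1: idle=0.76, ¬hot=1−0.69=0.31; AND[max(0, a+b−1)] → w = 0.07
R2: hot=0.69, idle=0.76; AND[max(0, a+b−1)] → w = 0.45
R3: ¬hot=1−0.69=0.31, moderate=0.56; AND[max(0, a+b−1)] → w = 0.00
Rules with consequent 'average': {R1, R3} → strengths 0.07, 0.00
Aggregate via t-conorm [min(1, a+b)]: 0.07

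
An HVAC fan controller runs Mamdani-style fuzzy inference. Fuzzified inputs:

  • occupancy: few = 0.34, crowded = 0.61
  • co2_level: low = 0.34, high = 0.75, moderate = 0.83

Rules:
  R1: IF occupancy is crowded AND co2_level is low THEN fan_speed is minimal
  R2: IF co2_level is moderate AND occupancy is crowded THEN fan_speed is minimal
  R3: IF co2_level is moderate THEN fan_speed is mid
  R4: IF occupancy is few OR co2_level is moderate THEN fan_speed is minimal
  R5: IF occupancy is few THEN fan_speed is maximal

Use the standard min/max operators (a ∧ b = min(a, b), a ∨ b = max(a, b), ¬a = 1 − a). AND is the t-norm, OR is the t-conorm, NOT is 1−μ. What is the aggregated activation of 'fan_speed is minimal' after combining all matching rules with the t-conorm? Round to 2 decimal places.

0.83

R1: crowded=0.61, low=0.34; AND[min(a, b)] → w = 0.34
R2: moderate=0.83, crowded=0.61; AND[min(a, b)] → w = 0.61
R3: moderate=0.83 → w = 0.83
R4: few=0.34, moderate=0.83; OR[max(a, b)] → w = 0.83
R5: few=0.34 → w = 0.34
Rules with consequent 'minimal': {R1, R2, R4} → strengths 0.34, 0.61, 0.83
Aggregate via t-conorm [max(a, b)]: 0.83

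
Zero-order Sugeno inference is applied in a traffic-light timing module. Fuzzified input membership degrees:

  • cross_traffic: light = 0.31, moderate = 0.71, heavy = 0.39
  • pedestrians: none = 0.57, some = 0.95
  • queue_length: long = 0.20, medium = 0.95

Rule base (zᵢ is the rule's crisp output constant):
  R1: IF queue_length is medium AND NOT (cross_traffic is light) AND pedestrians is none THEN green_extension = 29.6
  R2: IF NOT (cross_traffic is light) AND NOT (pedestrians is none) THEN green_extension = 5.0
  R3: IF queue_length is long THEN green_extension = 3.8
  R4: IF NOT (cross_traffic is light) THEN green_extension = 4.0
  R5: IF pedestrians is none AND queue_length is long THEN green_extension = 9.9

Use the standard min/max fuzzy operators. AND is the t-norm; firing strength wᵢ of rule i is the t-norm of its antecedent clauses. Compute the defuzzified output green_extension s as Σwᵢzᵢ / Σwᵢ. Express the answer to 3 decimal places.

11.733

R1 (z=29.6): medium=0.95, ¬light=1−0.31=0.69, none=0.57; AND[min(a, b)] → w = 0.57
R2 (z=5.0): ¬light=1−0.31=0.69, ¬none=1−0.57=0.43; AND[min(a, b)] → w = 0.43
R3 (z=3.8): long=0.20 → w = 0.20
R4 (z=4.0): ¬light=1−0.31=0.69 → w = 0.69
R5 (z=9.9): none=0.57, long=0.20; AND[min(a, b)] → w = 0.20
Weighted average = (0.57·29.6 + 0.43·5.0 + 0.20·3.8 + 0.69·4.0 + 0.20·9.9) / (0.57 + 0.43 + 0.20 + 0.69 + 0.20)
  = 24.5220 / 2.0900 = 11.733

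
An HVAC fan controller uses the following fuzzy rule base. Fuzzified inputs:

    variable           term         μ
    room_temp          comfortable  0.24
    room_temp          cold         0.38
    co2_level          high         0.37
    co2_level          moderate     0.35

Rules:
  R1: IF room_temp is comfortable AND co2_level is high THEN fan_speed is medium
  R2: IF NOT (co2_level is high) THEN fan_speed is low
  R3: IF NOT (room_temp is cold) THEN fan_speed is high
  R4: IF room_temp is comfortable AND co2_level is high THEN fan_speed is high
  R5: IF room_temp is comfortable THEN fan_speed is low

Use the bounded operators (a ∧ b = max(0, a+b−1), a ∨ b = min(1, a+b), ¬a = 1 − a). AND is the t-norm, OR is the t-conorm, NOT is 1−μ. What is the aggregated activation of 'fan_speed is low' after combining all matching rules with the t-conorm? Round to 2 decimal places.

R1: comfortable=0.24, high=0.37; AND[max(0, a+b−1)] → w = 0.00
R2: ¬high=1−0.37=0.63 → w = 0.63
R3: ¬cold=1−0.38=0.62 → w = 0.62
R4: comfortable=0.24, high=0.37; AND[max(0, a+b−1)] → w = 0.00
R5: comfortable=0.24 → w = 0.24
Rules with consequent 'low': {R2, R5} → strengths 0.63, 0.24
Aggregate via t-conorm [min(1, a+b)]: 0.87

0.87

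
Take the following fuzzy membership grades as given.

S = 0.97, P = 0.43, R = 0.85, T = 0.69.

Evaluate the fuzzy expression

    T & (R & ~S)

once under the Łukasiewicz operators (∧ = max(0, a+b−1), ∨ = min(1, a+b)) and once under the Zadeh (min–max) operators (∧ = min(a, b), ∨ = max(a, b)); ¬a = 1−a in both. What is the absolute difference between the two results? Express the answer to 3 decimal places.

0.030

Under Łukasiewicz:
  ~S = 1 − 0.97 = 0.03
  R & ~S = max(0, a+b−1) on (0.85, 0.03) = 0.00
  T & (R & ~S) = max(0, a+b−1) on (0.69, 0.00) = 0.00
  → value = 0.0000
Under Zadeh (min–max):
  ~S = 1 − 0.97 = 0.03
  R & ~S = min(a, b) on (0.85, 0.03) = 0.03
  T & (R & ~S) = min(a, b) on (0.69, 0.03) = 0.03
  → value = 0.0300
|0.0000 − 0.0300| = 0.030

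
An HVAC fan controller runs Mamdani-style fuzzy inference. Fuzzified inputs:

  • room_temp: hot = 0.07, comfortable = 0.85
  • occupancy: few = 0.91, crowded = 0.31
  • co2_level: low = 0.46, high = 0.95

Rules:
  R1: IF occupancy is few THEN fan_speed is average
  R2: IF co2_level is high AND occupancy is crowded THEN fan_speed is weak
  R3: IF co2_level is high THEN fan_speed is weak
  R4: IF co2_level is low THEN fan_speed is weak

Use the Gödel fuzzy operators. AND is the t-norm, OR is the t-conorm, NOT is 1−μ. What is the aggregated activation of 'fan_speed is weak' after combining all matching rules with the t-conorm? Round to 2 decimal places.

R1: few=0.91 → w = 0.91
R2: high=0.95, crowded=0.31; AND[min(a, b)] → w = 0.31
R3: high=0.95 → w = 0.95
R4: low=0.46 → w = 0.46
Rules with consequent 'weak': {R2, R3, R4} → strengths 0.31, 0.95, 0.46
Aggregate via t-conorm [max(a, b)]: 0.95

0.95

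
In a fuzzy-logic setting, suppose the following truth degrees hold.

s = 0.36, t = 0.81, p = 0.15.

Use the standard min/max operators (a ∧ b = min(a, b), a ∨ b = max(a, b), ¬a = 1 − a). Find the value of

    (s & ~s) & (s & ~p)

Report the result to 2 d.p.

~s = 1 − 0.36 = 0.64
s & ~s = min(a, b) on (0.36, 0.64) = 0.36
~p = 1 − 0.15 = 0.85
s & ~p = min(a, b) on (0.36, 0.85) = 0.36
(s & ~s) & (s & ~p) = min(a, b) on (0.36, 0.36) = 0.36

0.36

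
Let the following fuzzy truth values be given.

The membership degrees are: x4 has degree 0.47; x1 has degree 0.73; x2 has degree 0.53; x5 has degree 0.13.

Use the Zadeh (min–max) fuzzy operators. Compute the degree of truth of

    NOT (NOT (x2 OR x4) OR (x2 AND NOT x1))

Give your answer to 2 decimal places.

0.53

x2 OR x4 = max(a, b) on (0.53, 0.47) = 0.53
NOT (x2 OR x4) = 1 − 0.53 = 0.47
NOT x1 = 1 − 0.73 = 0.27
x2 AND NOT x1 = min(a, b) on (0.53, 0.27) = 0.27
NOT (x2 OR x4) OR (x2 AND NOT x1) = max(a, b) on (0.47, 0.27) = 0.47
NOT (NOT (x2 OR x4) OR (x2 AND NOT x1)) = 1 − 0.47 = 0.53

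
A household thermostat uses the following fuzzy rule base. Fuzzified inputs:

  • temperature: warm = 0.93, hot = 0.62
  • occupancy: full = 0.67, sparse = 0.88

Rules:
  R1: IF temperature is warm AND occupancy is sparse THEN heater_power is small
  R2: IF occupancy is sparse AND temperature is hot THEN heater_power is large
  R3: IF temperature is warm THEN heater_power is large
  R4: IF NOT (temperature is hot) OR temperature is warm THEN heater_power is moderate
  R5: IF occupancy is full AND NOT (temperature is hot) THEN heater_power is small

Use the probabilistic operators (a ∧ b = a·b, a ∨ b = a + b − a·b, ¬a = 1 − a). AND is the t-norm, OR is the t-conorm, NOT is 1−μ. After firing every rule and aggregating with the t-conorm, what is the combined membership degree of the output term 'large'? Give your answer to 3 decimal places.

R1: warm=0.93, sparse=0.88; AND[a·b] → w = 0.8184
R2: sparse=0.88, hot=0.62; AND[a·b] → w = 0.5456
R3: warm=0.93 → w = 0.9300
R4: ¬hot=1−0.62=0.38, warm=0.93; OR[a + b − a·b] → w = 0.9566
R5: full=0.67, ¬hot=1−0.62=0.38; AND[a·b] → w = 0.2546
Rules with consequent 'large': {R2, R3} → strengths 0.5456, 0.9300
Aggregate via t-conorm [a + b − a·b]: 0.9682

0.968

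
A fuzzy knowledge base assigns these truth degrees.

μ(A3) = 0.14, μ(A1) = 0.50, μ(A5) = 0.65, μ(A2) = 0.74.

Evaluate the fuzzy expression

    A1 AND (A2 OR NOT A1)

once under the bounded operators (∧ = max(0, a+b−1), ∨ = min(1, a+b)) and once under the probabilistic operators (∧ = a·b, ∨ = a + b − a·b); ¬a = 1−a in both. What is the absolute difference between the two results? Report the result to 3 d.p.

Under bounded:
  NOT A1 = 1 − 0.50 = 0.50
  A2 OR NOT A1 = min(1, a+b) on (0.74, 0.50) = 1.00
  A1 AND (A2 OR NOT A1) = max(0, a+b−1) on (0.50, 1.00) = 0.50
  → value = 0.5000
Under probabilistic:
  NOT A1 = 1 − 0.5000 = 0.5000
  A2 OR NOT A1 = a + b − a·b on (0.7400, 0.5000) = 0.8700
  A1 AND (A2 OR NOT A1) = a·b on (0.5000, 0.8700) = 0.4350
  → value = 0.4350
|0.5000 − 0.4350| = 0.065

0.065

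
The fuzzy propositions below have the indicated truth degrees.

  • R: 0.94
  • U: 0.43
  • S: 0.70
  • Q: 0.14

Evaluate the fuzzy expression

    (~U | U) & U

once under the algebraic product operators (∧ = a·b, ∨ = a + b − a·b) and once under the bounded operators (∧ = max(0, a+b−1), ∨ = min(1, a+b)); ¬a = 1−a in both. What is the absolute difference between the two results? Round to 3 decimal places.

Under algebraic product:
  ~U = 1 − 0.4300 = 0.5700
  ~U | U = a + b − a·b on (0.5700, 0.4300) = 0.7549
  (~U | U) & U = a·b on (0.7549, 0.4300) = 0.3246
  → value = 0.3246
Under bounded:
  ~U = 1 − 0.43 = 0.57
  ~U | U = min(1, a+b) on (0.57, 0.43) = 1.00
  (~U | U) & U = max(0, a+b−1) on (1.00, 0.43) = 0.43
  → value = 0.4300
|0.3246 − 0.4300| = 0.105

0.105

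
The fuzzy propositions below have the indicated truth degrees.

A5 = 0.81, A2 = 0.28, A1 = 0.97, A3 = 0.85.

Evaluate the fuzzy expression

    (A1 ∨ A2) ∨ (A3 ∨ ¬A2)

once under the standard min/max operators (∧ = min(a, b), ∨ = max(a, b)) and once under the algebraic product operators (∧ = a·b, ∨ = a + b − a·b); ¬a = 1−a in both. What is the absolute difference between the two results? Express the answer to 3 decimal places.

0.029

Under standard min/max:
  A1 ∨ A2 = max(a, b) on (0.97, 0.28) = 0.97
  ¬A2 = 1 − 0.28 = 0.72
  A3 ∨ ¬A2 = max(a, b) on (0.85, 0.72) = 0.85
  (A1 ∨ A2) ∨ (A3 ∨ ¬A2) = max(a, b) on (0.97, 0.85) = 0.97
  → value = 0.9700
Under algebraic product:
  A1 ∨ A2 = a + b − a·b on (0.9700, 0.2800) = 0.9784
  ¬A2 = 1 − 0.2800 = 0.7200
  A3 ∨ ¬A2 = a + b − a·b on (0.8500, 0.7200) = 0.9580
  (A1 ∨ A2) ∨ (A3 ∨ ¬A2) = a + b − a·b on (0.9784, 0.9580) = 0.9991
  → value = 0.9991
|0.9700 − 0.9991| = 0.029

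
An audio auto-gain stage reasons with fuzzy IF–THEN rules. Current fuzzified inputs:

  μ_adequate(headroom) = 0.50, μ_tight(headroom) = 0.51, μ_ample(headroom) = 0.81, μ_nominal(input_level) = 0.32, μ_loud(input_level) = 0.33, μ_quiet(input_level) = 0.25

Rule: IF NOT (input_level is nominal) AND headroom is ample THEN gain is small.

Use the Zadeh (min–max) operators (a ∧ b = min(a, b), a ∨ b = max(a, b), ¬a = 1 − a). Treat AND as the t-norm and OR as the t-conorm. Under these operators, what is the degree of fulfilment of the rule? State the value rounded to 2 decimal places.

0.68

firing strength: ¬nominal=1−0.32=0.68, ample=0.81; AND[min(a, b)] → w = 0.68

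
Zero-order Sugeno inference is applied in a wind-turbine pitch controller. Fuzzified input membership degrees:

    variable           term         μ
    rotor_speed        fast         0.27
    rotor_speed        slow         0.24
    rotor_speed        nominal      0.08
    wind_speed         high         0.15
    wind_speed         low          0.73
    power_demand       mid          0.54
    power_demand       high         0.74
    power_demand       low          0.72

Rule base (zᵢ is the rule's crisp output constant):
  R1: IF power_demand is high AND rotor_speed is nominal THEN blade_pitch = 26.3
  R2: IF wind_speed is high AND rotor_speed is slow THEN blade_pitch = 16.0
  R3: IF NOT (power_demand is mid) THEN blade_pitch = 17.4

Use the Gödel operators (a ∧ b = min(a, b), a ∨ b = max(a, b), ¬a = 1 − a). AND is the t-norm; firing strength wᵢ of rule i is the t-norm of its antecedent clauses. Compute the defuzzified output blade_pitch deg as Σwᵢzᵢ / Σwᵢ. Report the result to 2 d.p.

R1 (z=26.3): high=0.74, nominal=0.08; AND[min(a, b)] → w = 0.08
R2 (z=16.0): high=0.15, slow=0.24; AND[min(a, b)] → w = 0.15
R3 (z=17.4): ¬mid=1−0.54=0.46 → w = 0.46
Weighted average = (0.08·26.3 + 0.15·16.0 + 0.46·17.4) / (0.08 + 0.15 + 0.46)
  = 12.5080 / 0.6900 = 18.13

18.13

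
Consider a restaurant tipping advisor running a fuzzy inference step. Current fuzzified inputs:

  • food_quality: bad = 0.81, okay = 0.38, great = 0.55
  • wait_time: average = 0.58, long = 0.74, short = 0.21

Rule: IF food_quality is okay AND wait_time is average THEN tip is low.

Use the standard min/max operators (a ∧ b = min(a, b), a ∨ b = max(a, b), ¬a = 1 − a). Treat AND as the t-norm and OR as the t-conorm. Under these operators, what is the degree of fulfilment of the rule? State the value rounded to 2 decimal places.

firing strength: okay=0.38, average=0.58; AND[min(a, b)] → w = 0.38

0.38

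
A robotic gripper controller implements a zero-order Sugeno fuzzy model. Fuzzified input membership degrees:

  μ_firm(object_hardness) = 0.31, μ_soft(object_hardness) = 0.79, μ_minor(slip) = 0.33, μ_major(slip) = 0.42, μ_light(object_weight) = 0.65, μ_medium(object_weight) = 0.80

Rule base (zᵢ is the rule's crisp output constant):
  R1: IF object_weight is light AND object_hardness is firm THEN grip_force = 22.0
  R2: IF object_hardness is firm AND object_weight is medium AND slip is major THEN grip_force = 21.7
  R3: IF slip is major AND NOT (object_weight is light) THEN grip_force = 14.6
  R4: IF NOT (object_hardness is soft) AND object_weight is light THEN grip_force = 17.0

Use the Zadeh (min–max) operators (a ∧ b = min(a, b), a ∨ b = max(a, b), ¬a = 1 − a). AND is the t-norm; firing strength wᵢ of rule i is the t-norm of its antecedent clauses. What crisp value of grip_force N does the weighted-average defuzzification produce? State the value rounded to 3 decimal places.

R1 (z=22.0): light=0.65, firm=0.31; AND[min(a, b)] → w = 0.31
R2 (z=21.7): firm=0.31, medium=0.80, major=0.42; AND[min(a, b)] → w = 0.31
R3 (z=14.6): major=0.42, ¬light=1−0.65=0.35; AND[min(a, b)] → w = 0.35
R4 (z=17.0): ¬soft=1−0.79=0.21, light=0.65; AND[min(a, b)] → w = 0.21
Weighted average = (0.31·22.0 + 0.31·21.7 + 0.35·14.6 + 0.21·17.0) / (0.31 + 0.31 + 0.35 + 0.21)
  = 22.2270 / 1.1800 = 18.836

18.836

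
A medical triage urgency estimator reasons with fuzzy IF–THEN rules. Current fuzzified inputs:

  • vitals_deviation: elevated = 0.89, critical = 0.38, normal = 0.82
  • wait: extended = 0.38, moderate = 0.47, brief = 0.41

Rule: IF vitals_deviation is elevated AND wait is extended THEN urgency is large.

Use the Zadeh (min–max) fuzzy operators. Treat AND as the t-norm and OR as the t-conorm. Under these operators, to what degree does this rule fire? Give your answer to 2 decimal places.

firing strength: elevated=0.89, extended=0.38; AND[min(a, b)] → w = 0.38

0.38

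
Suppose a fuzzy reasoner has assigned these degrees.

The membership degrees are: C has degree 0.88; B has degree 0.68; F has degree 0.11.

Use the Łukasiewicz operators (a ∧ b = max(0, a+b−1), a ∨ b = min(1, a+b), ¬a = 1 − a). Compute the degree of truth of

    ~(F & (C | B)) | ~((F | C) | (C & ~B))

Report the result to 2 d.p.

C | B = min(1, a+b) on (0.88, 0.68) = 1.00
F & (C | B) = max(0, a+b−1) on (0.11, 1.00) = 0.11
~(F & (C | B)) = 1 − 0.11 = 0.89
F | C = min(1, a+b) on (0.11, 0.88) = 0.99
~B = 1 − 0.68 = 0.32
C & ~B = max(0, a+b−1) on (0.88, 0.32) = 0.20
(F | C) | (C & ~B) = min(1, a+b) on (0.99, 0.20) = 1.00
~((F | C) | (C & ~B)) = 1 − 1.00 = 0.00
~(F & (C | B)) | ~((F | C) | (C & ~B)) = min(1, a+b) on (0.89, 0.00) = 0.89

0.89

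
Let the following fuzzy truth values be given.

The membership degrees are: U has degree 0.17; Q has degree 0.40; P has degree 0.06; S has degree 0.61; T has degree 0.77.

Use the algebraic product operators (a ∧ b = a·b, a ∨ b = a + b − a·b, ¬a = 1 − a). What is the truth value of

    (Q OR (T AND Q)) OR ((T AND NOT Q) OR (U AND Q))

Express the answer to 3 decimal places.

0.792

T AND Q = a·b on (0.7700, 0.4000) = 0.3080
Q OR (T AND Q) = a + b − a·b on (0.4000, 0.3080) = 0.5848
NOT Q = 1 − 0.4000 = 0.6000
T AND NOT Q = a·b on (0.7700, 0.6000) = 0.4620
U AND Q = a·b on (0.1700, 0.4000) = 0.0680
(T AND NOT Q) OR (U AND Q) = a + b − a·b on (0.4620, 0.0680) = 0.4986
(Q OR (T AND Q)) OR ((T AND NOT Q) OR (U AND Q)) = a + b − a·b on (0.5848, 0.4986) = 0.7918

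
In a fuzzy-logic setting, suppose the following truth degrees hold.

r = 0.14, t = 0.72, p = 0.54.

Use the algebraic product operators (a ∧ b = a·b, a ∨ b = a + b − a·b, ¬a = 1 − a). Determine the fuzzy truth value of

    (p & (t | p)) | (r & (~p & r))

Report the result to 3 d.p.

t | p = a + b − a·b on (0.7200, 0.5400) = 0.8712
p & (t | p) = a·b on (0.5400, 0.8712) = 0.4704
~p = 1 − 0.5400 = 0.4600
~p & r = a·b on (0.4600, 0.1400) = 0.0644
r & (~p & r) = a·b on (0.1400, 0.0644) = 0.0090
(p & (t | p)) | (r & (~p & r)) = a + b − a·b on (0.4704, 0.0090) = 0.4752

0.475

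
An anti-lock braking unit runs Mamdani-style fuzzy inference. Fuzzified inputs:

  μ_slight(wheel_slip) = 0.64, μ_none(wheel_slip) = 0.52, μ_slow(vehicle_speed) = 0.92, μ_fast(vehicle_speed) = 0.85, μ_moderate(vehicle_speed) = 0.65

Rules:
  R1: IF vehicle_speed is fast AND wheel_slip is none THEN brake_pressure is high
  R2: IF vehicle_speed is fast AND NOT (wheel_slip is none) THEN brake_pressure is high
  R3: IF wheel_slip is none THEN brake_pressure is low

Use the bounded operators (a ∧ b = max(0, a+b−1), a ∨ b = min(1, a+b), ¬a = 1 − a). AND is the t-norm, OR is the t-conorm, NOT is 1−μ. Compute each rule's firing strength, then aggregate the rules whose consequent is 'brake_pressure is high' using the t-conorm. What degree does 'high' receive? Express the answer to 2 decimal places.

R1: fast=0.85, none=0.52; AND[max(0, a+b−1)] → w = 0.37
R2: fast=0.85, ¬none=1−0.52=0.48; AND[max(0, a+b−1)] → w = 0.33
R3: none=0.52 → w = 0.52
Rules with consequent 'high': {R1, R2} → strengths 0.37, 0.33
Aggregate via t-conorm [min(1, a+b)]: 0.70

0.70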